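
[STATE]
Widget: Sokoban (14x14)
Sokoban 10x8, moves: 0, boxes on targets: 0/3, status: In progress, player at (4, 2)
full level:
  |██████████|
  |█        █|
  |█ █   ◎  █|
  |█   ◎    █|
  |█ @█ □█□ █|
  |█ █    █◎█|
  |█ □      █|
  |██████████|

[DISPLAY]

██████████    
█        █    
█ █   ◎  █    
█   ◎    █    
█ @█ □█□ █    
█ █    █◎█    
█ □      █    
██████████    
Moves: 0  0/3 
              
              
              
              
              


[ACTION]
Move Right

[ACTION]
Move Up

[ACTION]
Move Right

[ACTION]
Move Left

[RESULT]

██████████    
█        █    
█ █   ◎  █    
█ @ ◎    █    
█  █ □█□ █    
█ █    █◎█    
█ □      █    
██████████    
Moves: 3  0/3 
              
              
              
              
              


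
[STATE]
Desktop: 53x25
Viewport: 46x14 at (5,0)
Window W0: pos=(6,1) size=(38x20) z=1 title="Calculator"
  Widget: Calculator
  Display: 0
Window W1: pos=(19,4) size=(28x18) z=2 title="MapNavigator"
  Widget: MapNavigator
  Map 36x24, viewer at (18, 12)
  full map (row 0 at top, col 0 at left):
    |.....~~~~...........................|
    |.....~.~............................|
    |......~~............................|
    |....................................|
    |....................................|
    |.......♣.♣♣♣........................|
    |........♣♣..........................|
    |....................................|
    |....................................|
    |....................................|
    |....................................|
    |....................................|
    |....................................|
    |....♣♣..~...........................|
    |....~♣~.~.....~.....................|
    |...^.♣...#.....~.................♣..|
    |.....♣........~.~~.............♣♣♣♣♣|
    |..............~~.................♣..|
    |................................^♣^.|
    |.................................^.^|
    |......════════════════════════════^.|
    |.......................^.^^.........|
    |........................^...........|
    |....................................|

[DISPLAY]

                                              
 ┏━━━━━━━━━━━━━━━━━━━━━━━━━━━━━━━━━━━━┓       
 ┃ Calculator                         ┃       
 ┠────────────────────────────────────┨       
 ┃            ┏━━━━━━━━━━━━━━━━━━━━━━━━━━┓    
 ┃┌───┬───┬───┃ MapNavigator             ┃    
 ┃│ 7 │ 8 │ 9 ┠──────────────────────────┨    
 ┃├───┼───┼───┃..♣.♣♣♣...................┃    
 ┃│ 4 │ 5 │ 6 ┃...♣♣.....................┃    
 ┃├───┼───┼───┃..........................┃    
 ┃│ 1 │ 2 │ 3 ┃..........................┃    
 ┃├───┼───┼───┃..........................┃    
 ┃│ 0 │ . │ = ┃..........................┃    
 ┃├───┼───┼───┃..........................┃    


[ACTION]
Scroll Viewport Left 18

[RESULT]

                                              
      ┏━━━━━━━━━━━━━━━━━━━━━━━━━━━━━━━━━━━━┓  
      ┃ Calculator                         ┃  
      ┠────────────────────────────────────┨  
      ┃            ┏━━━━━━━━━━━━━━━━━━━━━━━━━━
      ┃┌───┬───┬───┃ MapNavigator             
      ┃│ 7 │ 8 │ 9 ┠──────────────────────────
      ┃├───┼───┼───┃..♣.♣♣♣...................
      ┃│ 4 │ 5 │ 6 ┃...♣♣.....................
      ┃├───┼───┼───┃..........................
      ┃│ 1 │ 2 │ 3 ┃..........................
      ┃├───┼───┼───┃..........................
      ┃│ 0 │ . │ = ┃..........................
      ┃├───┼───┼───┃..........................


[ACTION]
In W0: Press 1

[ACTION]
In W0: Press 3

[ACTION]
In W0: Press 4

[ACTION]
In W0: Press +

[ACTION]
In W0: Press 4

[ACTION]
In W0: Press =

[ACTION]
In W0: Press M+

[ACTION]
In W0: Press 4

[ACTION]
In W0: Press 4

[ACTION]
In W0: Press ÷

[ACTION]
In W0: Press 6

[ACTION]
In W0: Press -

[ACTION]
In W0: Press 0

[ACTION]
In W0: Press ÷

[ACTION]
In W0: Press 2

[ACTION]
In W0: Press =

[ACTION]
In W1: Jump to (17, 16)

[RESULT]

                                              
      ┏━━━━━━━━━━━━━━━━━━━━━━━━━━━━━━━━━━━━┓  
      ┃ Calculator                         ┃  
      ┠────────────────────────────────────┨  
      ┃            ┏━━━━━━━━━━━━━━━━━━━━━━━━━━
      ┃┌───┬───┬───┃ MapNavigator             
      ┃│ 7 │ 8 │ 9 ┠──────────────────────────
      ┃├───┼───┼───┃..........................
      ┃│ 4 │ 5 │ 6 ┃..........................
      ┃├───┼───┼───┃..........................
      ┃│ 1 │ 2 │ 3 ┃..........................
      ┃├───┼───┼───┃♣♣..~.....................
      ┃│ 0 │ . │ = ┃~♣~.~.....~...............
      ┃├───┼───┼───┃.♣...#.....~..............


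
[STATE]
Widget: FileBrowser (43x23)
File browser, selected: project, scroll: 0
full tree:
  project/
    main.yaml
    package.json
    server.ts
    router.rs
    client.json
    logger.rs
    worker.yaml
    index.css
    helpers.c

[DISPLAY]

> [-] project/                             
    main.yaml                              
    package.json                           
    server.ts                              
    router.rs                              
    client.json                            
    logger.rs                              
    worker.yaml                            
    index.css                              
    helpers.c                              
                                           
                                           
                                           
                                           
                                           
                                           
                                           
                                           
                                           
                                           
                                           
                                           
                                           


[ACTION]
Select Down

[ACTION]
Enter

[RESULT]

  [-] project/                             
  > main.yaml                              
    package.json                           
    server.ts                              
    router.rs                              
    client.json                            
    logger.rs                              
    worker.yaml                            
    index.css                              
    helpers.c                              
                                           
                                           
                                           
                                           
                                           
                                           
                                           
                                           
                                           
                                           
                                           
                                           
                                           


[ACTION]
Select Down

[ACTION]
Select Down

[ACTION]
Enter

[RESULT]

  [-] project/                             
    main.yaml                              
    package.json                           
  > server.ts                              
    router.rs                              
    client.json                            
    logger.rs                              
    worker.yaml                            
    index.css                              
    helpers.c                              
                                           
                                           
                                           
                                           
                                           
                                           
                                           
                                           
                                           
                                           
                                           
                                           
                                           


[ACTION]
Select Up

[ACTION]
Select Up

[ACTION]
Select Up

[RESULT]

> [-] project/                             
    main.yaml                              
    package.json                           
    server.ts                              
    router.rs                              
    client.json                            
    logger.rs                              
    worker.yaml                            
    index.css                              
    helpers.c                              
                                           
                                           
                                           
                                           
                                           
                                           
                                           
                                           
                                           
                                           
                                           
                                           
                                           


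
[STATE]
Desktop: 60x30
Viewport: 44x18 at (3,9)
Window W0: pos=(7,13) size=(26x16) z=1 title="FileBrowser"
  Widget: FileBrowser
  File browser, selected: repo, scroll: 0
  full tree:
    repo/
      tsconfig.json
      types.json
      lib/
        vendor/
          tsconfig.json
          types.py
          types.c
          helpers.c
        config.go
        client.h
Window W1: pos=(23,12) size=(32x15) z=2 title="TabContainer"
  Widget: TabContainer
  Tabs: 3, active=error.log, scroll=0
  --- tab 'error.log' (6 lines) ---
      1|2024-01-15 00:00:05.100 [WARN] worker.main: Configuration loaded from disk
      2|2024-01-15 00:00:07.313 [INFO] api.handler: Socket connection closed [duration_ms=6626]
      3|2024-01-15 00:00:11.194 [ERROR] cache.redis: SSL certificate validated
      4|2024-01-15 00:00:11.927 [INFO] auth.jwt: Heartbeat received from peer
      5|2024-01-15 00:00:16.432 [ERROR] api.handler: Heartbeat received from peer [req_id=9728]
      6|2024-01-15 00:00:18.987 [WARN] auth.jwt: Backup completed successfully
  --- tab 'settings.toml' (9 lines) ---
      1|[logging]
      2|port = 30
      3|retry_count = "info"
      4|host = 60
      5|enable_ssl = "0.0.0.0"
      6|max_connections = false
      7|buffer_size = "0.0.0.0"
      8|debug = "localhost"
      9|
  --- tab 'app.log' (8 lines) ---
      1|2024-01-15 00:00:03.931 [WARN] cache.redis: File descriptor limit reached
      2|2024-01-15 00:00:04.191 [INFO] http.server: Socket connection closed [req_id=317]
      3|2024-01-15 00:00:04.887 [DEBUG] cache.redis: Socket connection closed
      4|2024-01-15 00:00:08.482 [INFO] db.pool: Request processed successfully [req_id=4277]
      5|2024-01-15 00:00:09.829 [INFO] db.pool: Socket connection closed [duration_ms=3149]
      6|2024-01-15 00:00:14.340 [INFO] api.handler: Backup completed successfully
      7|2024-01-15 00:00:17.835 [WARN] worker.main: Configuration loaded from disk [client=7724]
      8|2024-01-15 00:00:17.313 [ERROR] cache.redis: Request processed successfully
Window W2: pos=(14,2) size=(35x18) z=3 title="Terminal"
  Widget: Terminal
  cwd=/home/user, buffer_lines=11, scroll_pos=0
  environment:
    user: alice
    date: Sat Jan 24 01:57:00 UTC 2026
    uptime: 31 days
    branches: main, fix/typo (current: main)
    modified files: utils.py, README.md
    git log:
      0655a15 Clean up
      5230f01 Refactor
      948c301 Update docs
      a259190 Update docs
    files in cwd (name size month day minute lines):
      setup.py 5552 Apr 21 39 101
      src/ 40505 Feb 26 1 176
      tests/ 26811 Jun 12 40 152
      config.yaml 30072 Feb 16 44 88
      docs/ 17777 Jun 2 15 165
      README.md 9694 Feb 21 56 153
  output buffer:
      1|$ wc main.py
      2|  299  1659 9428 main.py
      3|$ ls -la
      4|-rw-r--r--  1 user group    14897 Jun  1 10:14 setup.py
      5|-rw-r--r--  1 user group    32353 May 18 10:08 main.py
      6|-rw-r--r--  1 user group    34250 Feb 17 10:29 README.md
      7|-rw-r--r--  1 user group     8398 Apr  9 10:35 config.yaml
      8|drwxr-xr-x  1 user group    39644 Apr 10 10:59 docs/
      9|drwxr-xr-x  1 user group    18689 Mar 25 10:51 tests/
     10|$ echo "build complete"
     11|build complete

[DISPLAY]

           ┃-rw-r--r--  1 user group    3235
           ┃-rw-r--r--  1 user group    3425
           ┃-rw-r--r--  1 user group     839
           ┃drwxr-xr-x  1 user group    3964
    ┏━━━━━━┃drwxr-xr-x  1 user group    1868
    ┃ FileB┃$ echo "build complete"         
    ┠──────┃build complete                  
    ┃> [-] ┃$ █                             
    ┃    ts┃                                
    ┃    ty┃                                
    ┃    [+┗━━━━━━━━━━━━━━━━━━━━━━━━━━━━━━━━
    ┃               ┃2024-01-15 00:00:11.927
    ┃               ┃2024-01-15 00:00:16.432
    ┃               ┃2024-01-15 00:00:18.987
    ┃               ┃                       
    ┃               ┃                       
    ┃               ┃                       
    ┃               ┗━━━━━━━━━━━━━━━━━━━━━━━


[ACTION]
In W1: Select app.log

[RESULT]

           ┃-rw-r--r--  1 user group    3235
           ┃-rw-r--r--  1 user group    3425
           ┃-rw-r--r--  1 user group     839
           ┃drwxr-xr-x  1 user group    3964
    ┏━━━━━━┃drwxr-xr-x  1 user group    1868
    ┃ FileB┃$ echo "build complete"         
    ┠──────┃build complete                  
    ┃> [-] ┃$ █                             
    ┃    ts┃                                
    ┃    ty┃                                
    ┃    [+┗━━━━━━━━━━━━━━━━━━━━━━━━━━━━━━━━
    ┃               ┃2024-01-15 00:00:08.482
    ┃               ┃2024-01-15 00:00:09.829
    ┃               ┃2024-01-15 00:00:14.340
    ┃               ┃2024-01-15 00:00:17.835
    ┃               ┃2024-01-15 00:00:17.313
    ┃               ┃                       
    ┃               ┗━━━━━━━━━━━━━━━━━━━━━━━


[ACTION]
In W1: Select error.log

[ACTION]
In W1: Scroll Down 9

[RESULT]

           ┃-rw-r--r--  1 user group    3235
           ┃-rw-r--r--  1 user group    3425
           ┃-rw-r--r--  1 user group     839
           ┃drwxr-xr-x  1 user group    3964
    ┏━━━━━━┃drwxr-xr-x  1 user group    1868
    ┃ FileB┃$ echo "build complete"         
    ┠──────┃build complete                  
    ┃> [-] ┃$ █                             
    ┃    ts┃                                
    ┃    ty┃                                
    ┃    [+┗━━━━━━━━━━━━━━━━━━━━━━━━━━━━━━━━
    ┃               ┃                       
    ┃               ┃                       
    ┃               ┃                       
    ┃               ┃                       
    ┃               ┃                       
    ┃               ┃                       
    ┃               ┗━━━━━━━━━━━━━━━━━━━━━━━


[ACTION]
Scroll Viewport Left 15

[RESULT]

              ┃-rw-r--r--  1 user group    3
              ┃-rw-r--r--  1 user group    3
              ┃-rw-r--r--  1 user group     
              ┃drwxr-xr-x  1 user group    3
       ┏━━━━━━┃drwxr-xr-x  1 user group    1
       ┃ FileB┃$ echo "build complete"      
       ┠──────┃build complete               
       ┃> [-] ┃$ █                          
       ┃    ts┃                             
       ┃    ty┃                             
       ┃    [+┗━━━━━━━━━━━━━━━━━━━━━━━━━━━━━
       ┃               ┃                    
       ┃               ┃                    
       ┃               ┃                    
       ┃               ┃                    
       ┃               ┃                    
       ┃               ┃                    
       ┃               ┗━━━━━━━━━━━━━━━━━━━━


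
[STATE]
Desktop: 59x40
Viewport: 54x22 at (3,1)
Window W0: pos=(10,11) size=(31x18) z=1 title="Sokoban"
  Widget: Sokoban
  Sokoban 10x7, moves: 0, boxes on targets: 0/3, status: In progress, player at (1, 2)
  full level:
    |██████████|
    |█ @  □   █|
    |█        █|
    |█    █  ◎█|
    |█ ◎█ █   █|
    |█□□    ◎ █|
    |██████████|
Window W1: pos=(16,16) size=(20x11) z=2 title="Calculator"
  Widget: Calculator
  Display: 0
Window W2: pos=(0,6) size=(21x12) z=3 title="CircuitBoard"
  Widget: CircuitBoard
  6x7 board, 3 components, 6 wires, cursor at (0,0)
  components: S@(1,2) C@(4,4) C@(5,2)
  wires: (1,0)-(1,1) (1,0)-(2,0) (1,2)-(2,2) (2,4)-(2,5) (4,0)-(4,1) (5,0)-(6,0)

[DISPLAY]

                                                      
                                                      
                                                      
                                                      
                                                      
━━━━━━━━━━━━━━━━━┓                                    
ircuitBoard      ┃                                    
─────────────────┨                                    
 0 1 2 3 4 5     ┃                                    
 [.]             ┃                                    
                 ┃━━━━━━━━━━━━━━━━━━━┓                
  · ─ ·   S      ┃                   ┃                
  │       │      ┃───────────────────┨                
  ·       ·      ┃                   ┃                
                 ┃                   ┃                
                 ┃━━━━━━━━━━━━━━┓    ┃                
━━━━━━━━━━━━━━━━━┛culator       ┃    ┃                
       ┃█ ◎█ ┠──────────────────┨    ┃                
       ┃█□□  ┃                 0┃    ┃                
       ┃█████┃┌───┬───┬───┬───┐ ┃    ┃                
       ┃Moves┃│ 7 │ 8 │ 9 │ ÷ │ ┃    ┃                
       ┃     ┃├───┼───┼───┼───┤ ┃    ┃                


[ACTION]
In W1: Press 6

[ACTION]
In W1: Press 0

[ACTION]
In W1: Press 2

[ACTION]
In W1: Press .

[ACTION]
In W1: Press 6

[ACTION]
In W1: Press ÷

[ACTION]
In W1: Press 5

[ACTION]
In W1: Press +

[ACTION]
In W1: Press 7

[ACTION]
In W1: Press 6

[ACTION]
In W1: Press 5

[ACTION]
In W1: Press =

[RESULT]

                                                      
                                                      
                                                      
                                                      
                                                      
━━━━━━━━━━━━━━━━━┓                                    
ircuitBoard      ┃                                    
─────────────────┨                                    
 0 1 2 3 4 5     ┃                                    
 [.]             ┃                                    
                 ┃━━━━━━━━━━━━━━━━━━━┓                
  · ─ ·   S      ┃                   ┃                
  │       │      ┃───────────────────┨                
  ·       ·      ┃                   ┃                
                 ┃                   ┃                
                 ┃━━━━━━━━━━━━━━┓    ┃                
━━━━━━━━━━━━━━━━━┛culator       ┃    ┃                
       ┃█ ◎█ ┠──────────────────┨    ┃                
       ┃█□□  ┃            885.52┃    ┃                
       ┃█████┃┌───┬───┬───┬───┐ ┃    ┃                
       ┃Moves┃│ 7 │ 8 │ 9 │ ÷ │ ┃    ┃                
       ┃     ┃├───┼───┼───┼───┤ ┃    ┃                


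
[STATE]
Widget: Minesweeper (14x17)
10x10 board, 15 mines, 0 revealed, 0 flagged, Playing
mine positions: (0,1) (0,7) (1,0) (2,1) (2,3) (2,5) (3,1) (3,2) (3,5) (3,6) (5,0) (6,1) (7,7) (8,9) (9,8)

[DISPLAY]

■■■■■■■■■■    
■■■■■■■■■■    
■■■■■■■■■■    
■■■■■■■■■■    
■■■■■■■■■■    
■■■■■■■■■■    
■■■■■■■■■■    
■■■■■■■■■■    
■■■■■■■■■■    
■■■■■■■■■■    
              
              
              
              
              
              
              


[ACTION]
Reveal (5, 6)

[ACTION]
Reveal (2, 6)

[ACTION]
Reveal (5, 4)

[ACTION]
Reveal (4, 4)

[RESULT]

■■■■■■■■1     
■■■■■■■11     
■■■■■■31      
■■■■■■■1      
■■211221      
■■1           
■■1   111     
111   1■21    
      12■■    
       1■■    
              
              
              
              
              
              
              


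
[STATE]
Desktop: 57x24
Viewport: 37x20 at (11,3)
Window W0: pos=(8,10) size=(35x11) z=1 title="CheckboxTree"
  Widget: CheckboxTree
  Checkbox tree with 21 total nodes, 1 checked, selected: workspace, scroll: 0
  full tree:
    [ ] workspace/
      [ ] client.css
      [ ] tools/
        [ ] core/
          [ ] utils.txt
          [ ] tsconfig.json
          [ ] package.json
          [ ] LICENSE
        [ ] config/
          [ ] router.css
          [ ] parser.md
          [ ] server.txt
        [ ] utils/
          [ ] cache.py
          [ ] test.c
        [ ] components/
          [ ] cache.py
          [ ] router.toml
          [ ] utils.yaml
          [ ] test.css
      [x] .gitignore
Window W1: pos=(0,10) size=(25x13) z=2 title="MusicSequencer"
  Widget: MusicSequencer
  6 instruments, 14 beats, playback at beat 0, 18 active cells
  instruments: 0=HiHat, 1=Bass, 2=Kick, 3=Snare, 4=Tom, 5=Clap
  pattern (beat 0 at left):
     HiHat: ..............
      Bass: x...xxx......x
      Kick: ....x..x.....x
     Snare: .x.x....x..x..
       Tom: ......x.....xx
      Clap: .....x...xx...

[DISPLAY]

                                     
                                     
                                     
                                     
                                     
                                     
                                     
━━━━━━━━━━━━━┓━━━━━━━━━━━━━━━━━┓     
encer        ┃                 ┃     
─────────────┨─────────────────┨     
4567890123   ┃                 ┃     
··········   ┃s                ┃     
███······█   ┃                 ┃     
█··█·····█   ┃                 ┃     
····█··█··   ┃.txt             ┃     
··█·····██   ┃fig.json         ┃     
·█···██···   ┃ge.json          ┃     
             ┃━━━━━━━━━━━━━━━━━┛     
             ┃                       
━━━━━━━━━━━━━┛                       


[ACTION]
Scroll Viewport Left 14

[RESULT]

                                     
                                     
                                     
                                     
                                     
                                     
                                     
┏━━━━━━━━━━━━━━━━━━━━━━━┓━━━━━━━━━━━━
┃ MusicSequencer        ┃            
┠───────────────────────┨────────────
┃      ▼1234567890123   ┃            
┃ HiHat··············   ┃s           
┃  Bass█···███······█   ┃            
┃  Kick····█··█·····█   ┃            
┃ Snare·█·█····█··█··   ┃.txt        
┃   Tom······█·····██   ┃fig.json    
┃  Clap·····█···██···   ┃ge.json     
┃                       ┃━━━━━━━━━━━━
┃                       ┃            
┗━━━━━━━━━━━━━━━━━━━━━━━┛            


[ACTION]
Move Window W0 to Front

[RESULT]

                                     
                                     
                                     
                                     
                                     
                                     
                                     
┏━━━━━━━┏━━━━━━━━━━━━━━━━━━━━━━━━━━━━
┃ MusicS┃ CheckboxTree               
┠───────┠────────────────────────────
┃      ▼┃>[-] workspace/             
┃ HiHat·┃   [ ] client.css           
┃  Bass█┃   [ ] tools/               
┃  Kick·┃     [ ] core/              
┃ Snare·┃       [ ] utils.txt        
┃   Tom·┃       [ ] tsconfig.json    
┃  Clap·┃       [ ] package.json     
┃       ┗━━━━━━━━━━━━━━━━━━━━━━━━━━━━
┃                       ┃            
┗━━━━━━━━━━━━━━━━━━━━━━━┛            


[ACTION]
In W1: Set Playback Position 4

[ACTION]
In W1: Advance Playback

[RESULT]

                                     
                                     
                                     
                                     
                                     
                                     
                                     
┏━━━━━━━┏━━━━━━━━━━━━━━━━━━━━━━━━━━━━
┃ MusicS┃ CheckboxTree               
┠───────┠────────────────────────────
┃      0┃>[-] workspace/             
┃ HiHat·┃   [ ] client.css           
┃  Bass█┃   [ ] tools/               
┃  Kick·┃     [ ] core/              
┃ Snare·┃       [ ] utils.txt        
┃   Tom·┃       [ ] tsconfig.json    
┃  Clap·┃       [ ] package.json     
┃       ┗━━━━━━━━━━━━━━━━━━━━━━━━━━━━
┃                       ┃            
┗━━━━━━━━━━━━━━━━━━━━━━━┛            


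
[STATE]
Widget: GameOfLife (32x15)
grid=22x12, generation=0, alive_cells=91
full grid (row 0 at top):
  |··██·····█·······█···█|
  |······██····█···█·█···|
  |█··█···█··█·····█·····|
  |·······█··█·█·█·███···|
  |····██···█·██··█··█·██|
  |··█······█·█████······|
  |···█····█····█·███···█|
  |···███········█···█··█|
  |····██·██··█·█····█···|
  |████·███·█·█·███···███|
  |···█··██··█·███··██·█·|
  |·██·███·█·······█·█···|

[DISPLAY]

Gen: 0                          
··██·····█·······█···█          
······██····█···█·█···          
█··█···█··█·····█·····          
·······█··█·█·█·███···          
····██···█·██··█··█·██          
··█······█·█████······          
···█····█····█·███···█          
···███········█···█··█          
····██·██··█·█····█···          
████·███·█·█·███···███          
···█··██··█·███··██·█·          
·██·███·█·······█·█···          
                                
                                


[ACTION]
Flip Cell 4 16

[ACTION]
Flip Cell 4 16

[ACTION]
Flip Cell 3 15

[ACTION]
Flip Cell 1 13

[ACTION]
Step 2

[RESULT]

Gen: 2                          
·······█··············          
······█·█········█····          
···█·█·····██·██·███··          
··········███·█··█····          
···███·····███···█····          
··███···███·····██·██·          
··█··██··█··███···█···          
···██·█·██··██····█···          
·█·██·····██·█····████          
███···········██······          
·····█···█·██···█····█          
···███····███·····███·          
                                
                                


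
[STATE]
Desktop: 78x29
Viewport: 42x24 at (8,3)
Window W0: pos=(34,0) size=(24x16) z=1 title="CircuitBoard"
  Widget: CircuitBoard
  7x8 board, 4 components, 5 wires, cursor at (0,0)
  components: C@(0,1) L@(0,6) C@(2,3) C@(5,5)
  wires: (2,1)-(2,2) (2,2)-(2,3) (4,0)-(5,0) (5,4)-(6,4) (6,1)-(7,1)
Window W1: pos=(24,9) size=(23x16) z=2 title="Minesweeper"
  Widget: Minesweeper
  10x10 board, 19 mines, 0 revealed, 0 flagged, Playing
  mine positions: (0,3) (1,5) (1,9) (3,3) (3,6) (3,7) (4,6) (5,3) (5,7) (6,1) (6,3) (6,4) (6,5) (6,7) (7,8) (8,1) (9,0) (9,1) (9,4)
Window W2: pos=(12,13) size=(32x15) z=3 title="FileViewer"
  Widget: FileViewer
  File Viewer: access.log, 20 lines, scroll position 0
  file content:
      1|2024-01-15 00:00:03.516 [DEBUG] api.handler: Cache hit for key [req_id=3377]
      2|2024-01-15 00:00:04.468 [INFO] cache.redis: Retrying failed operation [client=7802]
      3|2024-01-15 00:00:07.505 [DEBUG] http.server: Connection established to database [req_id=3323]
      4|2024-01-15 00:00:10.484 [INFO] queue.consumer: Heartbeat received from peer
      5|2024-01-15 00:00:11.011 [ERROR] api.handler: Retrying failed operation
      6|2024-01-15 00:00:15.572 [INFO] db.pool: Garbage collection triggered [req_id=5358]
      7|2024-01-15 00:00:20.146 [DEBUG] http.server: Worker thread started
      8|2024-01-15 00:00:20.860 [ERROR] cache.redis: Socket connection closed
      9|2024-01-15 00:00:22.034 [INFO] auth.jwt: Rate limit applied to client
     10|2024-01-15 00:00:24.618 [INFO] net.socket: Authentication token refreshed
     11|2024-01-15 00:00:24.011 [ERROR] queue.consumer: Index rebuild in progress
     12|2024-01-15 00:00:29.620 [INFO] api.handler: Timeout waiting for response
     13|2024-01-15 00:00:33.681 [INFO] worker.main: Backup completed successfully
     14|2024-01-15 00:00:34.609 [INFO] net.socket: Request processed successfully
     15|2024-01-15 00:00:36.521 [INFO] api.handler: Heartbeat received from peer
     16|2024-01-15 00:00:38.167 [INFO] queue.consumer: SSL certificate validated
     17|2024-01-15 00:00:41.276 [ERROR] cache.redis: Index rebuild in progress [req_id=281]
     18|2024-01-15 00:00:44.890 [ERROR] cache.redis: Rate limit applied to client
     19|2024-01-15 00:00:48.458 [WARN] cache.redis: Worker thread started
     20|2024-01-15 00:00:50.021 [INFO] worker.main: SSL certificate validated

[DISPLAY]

                          ┃   0 1 2 3 4 5 
                          ┃0  [.]  C      
                          ┃               
                          ┃1              
                          ┃               
                          ┃2       · ─ · ─
                ┏━━━━━━━━━━━━━━━━━━━━━┓   
                ┃ Minesweeper         ┃   
                ┠─────────────────────┨   
                ┃■■■■■■■■■■           ┃   
    ┏━━━━━━━━━━━━━━━━━━━━━━━━━━━━━━┓  ┃   
    ┃ FileViewer                   ┃  ┃   
    ┠──────────────────────────────┨  ┃━━━
    ┃2024-01-15 00:00:03.516 [DEBU▲┃  ┃   
    ┃2024-01-15 00:00:04.468 [INFO█┃  ┃   
    ┃2024-01-15 00:00:07.505 [DEBU░┃  ┃   
    ┃2024-01-15 00:00:10.484 [INFO░┃  ┃   
    ┃2024-01-15 00:00:11.011 [ERRO░┃  ┃   
    ┃2024-01-15 00:00:15.572 [INFO░┃  ┃   
    ┃2024-01-15 00:00:20.146 [DEBU░┃  ┃   
    ┃2024-01-15 00:00:20.860 [ERRO░┃  ┃   
    ┃2024-01-15 00:00:22.034 [INFO░┃━━┛   
    ┃2024-01-15 00:00:24.618 [INFO░┃      
    ┃2024-01-15 00:00:24.011 [ERRO▼┃      


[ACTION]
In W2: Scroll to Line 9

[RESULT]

                          ┃   0 1 2 3 4 5 
                          ┃0  [.]  C      
                          ┃               
                          ┃1              
                          ┃               
                          ┃2       · ─ · ─
                ┏━━━━━━━━━━━━━━━━━━━━━┓   
                ┃ Minesweeper         ┃   
                ┠─────────────────────┨   
                ┃■■■■■■■■■■           ┃   
    ┏━━━━━━━━━━━━━━━━━━━━━━━━━━━━━━┓  ┃   
    ┃ FileViewer                   ┃  ┃   
    ┠──────────────────────────────┨  ┃━━━
    ┃2024-01-15 00:00:22.034 [INFO▲┃  ┃   
    ┃2024-01-15 00:00:24.618 [INFO░┃  ┃   
    ┃2024-01-15 00:00:24.011 [ERRO░┃  ┃   
    ┃2024-01-15 00:00:29.620 [INFO░┃  ┃   
    ┃2024-01-15 00:00:33.681 [INFO░┃  ┃   
    ┃2024-01-15 00:00:34.609 [INFO░┃  ┃   
    ┃2024-01-15 00:00:36.521 [INFO░┃  ┃   
    ┃2024-01-15 00:00:38.167 [INFO░┃  ┃   
    ┃2024-01-15 00:00:41.276 [ERRO░┃━━┛   
    ┃2024-01-15 00:00:44.890 [ERRO█┃      
    ┃2024-01-15 00:00:48.458 [WARN▼┃      


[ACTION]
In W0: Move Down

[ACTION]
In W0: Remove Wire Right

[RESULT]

                          ┃   0 1 2 3 4 5 
                          ┃0       C      
                          ┃               
                          ┃1  [.]         
                          ┃               
                          ┃2       · ─ · ─
                ┏━━━━━━━━━━━━━━━━━━━━━┓   
                ┃ Minesweeper         ┃   
                ┠─────────────────────┨   
                ┃■■■■■■■■■■           ┃   
    ┏━━━━━━━━━━━━━━━━━━━━━━━━━━━━━━┓  ┃   
    ┃ FileViewer                   ┃  ┃   
    ┠──────────────────────────────┨  ┃━━━
    ┃2024-01-15 00:00:22.034 [INFO▲┃  ┃   
    ┃2024-01-15 00:00:24.618 [INFO░┃  ┃   
    ┃2024-01-15 00:00:24.011 [ERRO░┃  ┃   
    ┃2024-01-15 00:00:29.620 [INFO░┃  ┃   
    ┃2024-01-15 00:00:33.681 [INFO░┃  ┃   
    ┃2024-01-15 00:00:34.609 [INFO░┃  ┃   
    ┃2024-01-15 00:00:36.521 [INFO░┃  ┃   
    ┃2024-01-15 00:00:38.167 [INFO░┃  ┃   
    ┃2024-01-15 00:00:41.276 [ERRO░┃━━┛   
    ┃2024-01-15 00:00:44.890 [ERRO█┃      
    ┃2024-01-15 00:00:48.458 [WARN▼┃      


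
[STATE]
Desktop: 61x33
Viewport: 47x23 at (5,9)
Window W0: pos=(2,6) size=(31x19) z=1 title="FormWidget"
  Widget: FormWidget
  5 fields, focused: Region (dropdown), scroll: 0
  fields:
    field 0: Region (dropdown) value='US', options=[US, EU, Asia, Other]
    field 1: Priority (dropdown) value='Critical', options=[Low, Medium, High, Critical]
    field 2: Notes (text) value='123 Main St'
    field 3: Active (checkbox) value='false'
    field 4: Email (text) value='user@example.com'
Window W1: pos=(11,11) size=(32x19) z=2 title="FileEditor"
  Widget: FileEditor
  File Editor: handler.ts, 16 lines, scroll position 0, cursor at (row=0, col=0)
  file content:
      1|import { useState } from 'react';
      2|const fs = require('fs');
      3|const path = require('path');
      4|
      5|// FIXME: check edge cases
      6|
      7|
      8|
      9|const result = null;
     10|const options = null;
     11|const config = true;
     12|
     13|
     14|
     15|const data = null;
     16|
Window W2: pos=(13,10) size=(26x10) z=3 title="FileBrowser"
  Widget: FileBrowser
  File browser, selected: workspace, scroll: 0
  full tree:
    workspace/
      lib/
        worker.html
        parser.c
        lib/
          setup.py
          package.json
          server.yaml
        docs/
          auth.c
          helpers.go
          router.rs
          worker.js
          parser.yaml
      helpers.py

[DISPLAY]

Region:     [US          ▼]┃                   
Priority┏━━━━━━━━━━━━━━━━━━━━━━━━┓             
Notes:┏━┃ FileBrowser            ┃━━━┓         
Active┃ ┠────────────────────────┨   ┃         
Email:┠─┃> [-] workspace/        ┃───┨         
      ┃█┃    [+] lib/            ┃ea▲┃         
      ┃c┃    helpers.py          ┃  █┃         
      ┃c┃                        ┃);░┃         
      ┃ ┃                        ┃  ░┃         
      ┃/┃                        ┃  ░┃         
      ┃ ┗━━━━━━━━━━━━━━━━━━━━━━━━┛  ░┃         
      ┃                             ░┃         
      ┃                             ░┃         
      ┃const result = null;         ░┃         
      ┃const options = null;        ░┃         
━━━━━━┃const config = true;         ░┃         
      ┃                             ░┃         
      ┃                             ░┃         
      ┃                             ░┃         
      ┃const data = null;           ▼┃         
      ┗━━━━━━━━━━━━━━━━━━━━━━━━━━━━━━┛         
                                               
                                               


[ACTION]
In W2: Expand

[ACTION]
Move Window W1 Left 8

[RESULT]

Region:     [US          ▼]┃                   
Priority┏━━━━━━━━━━━━━━━━━━━━━━━━┓             
━━━━━━━━┃ FileBrowser            ┃             
FileEdit┠────────────────────────┨             
────────┃> [-] workspace/        ┃             
mport { ┃    [+] lib/            ┃             
onst fs ┃    helpers.py          ┃             
onst pat┃                        ┃             
        ┃                        ┃             
/ FIXME:┃                        ┃             
        ┗━━━━━━━━━━━━━━━━━━━━━━━━┛             
                            ░┃                 
                            ░┃                 
onst result = null;         ░┃                 
onst options = null;        ░┃                 
onst config = true;         ░┃                 
                            ░┃                 
                            ░┃                 
                            ░┃                 
onst data = null;           ▼┃                 
━━━━━━━━━━━━━━━━━━━━━━━━━━━━━┛                 
                                               
                                               


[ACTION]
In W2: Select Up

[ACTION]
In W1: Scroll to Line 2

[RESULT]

Region:     [US          ▼]┃                   
Priority┏━━━━━━━━━━━━━━━━━━━━━━━━┓             
━━━━━━━━┃ FileBrowser            ┃             
FileEdit┠────────────────────────┨             
────────┃> [-] workspace/        ┃             
onst fs ┃    [+] lib/            ┃             
onst pat┃    helpers.py          ┃             
        ┃                        ┃             
/ FIXME:┃                        ┃             
        ┃                        ┃             
        ┗━━━━━━━━━━━━━━━━━━━━━━━━┛             
                            ░┃                 
onst result = null;         ░┃                 
onst options = null;        ░┃                 
onst config = true;         ░┃                 
                            ░┃                 
                            ░┃                 
                            ░┃                 
onst data = null;           █┃                 
                            ▼┃                 
━━━━━━━━━━━━━━━━━━━━━━━━━━━━━┛                 
                                               
                                               


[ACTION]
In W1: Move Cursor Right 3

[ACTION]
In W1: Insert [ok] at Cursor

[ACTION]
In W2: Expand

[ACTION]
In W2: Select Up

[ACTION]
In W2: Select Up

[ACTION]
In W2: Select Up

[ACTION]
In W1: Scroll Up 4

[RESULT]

Region:     [US          ▼]┃                   
Priority┏━━━━━━━━━━━━━━━━━━━━━━━━┓             
━━━━━━━━┃ FileBrowser            ┃             
FileEdit┠────────────────────────┨             
────────┃> [-] workspace/        ┃             
mpok█rt ┃    [+] lib/            ┃             
onst fs ┃    helpers.py          ┃             
onst pat┃                        ┃             
        ┃                        ┃             
/ FIXME:┃                        ┃             
        ┗━━━━━━━━━━━━━━━━━━━━━━━━┛             
                            ░┃                 
                            ░┃                 
onst result = null;         ░┃                 
onst options = null;        ░┃                 
onst config = true;         ░┃                 
                            ░┃                 
                            ░┃                 
                            ░┃                 
onst data = null;           ▼┃                 
━━━━━━━━━━━━━━━━━━━━━━━━━━━━━┛                 
                                               
                                               
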